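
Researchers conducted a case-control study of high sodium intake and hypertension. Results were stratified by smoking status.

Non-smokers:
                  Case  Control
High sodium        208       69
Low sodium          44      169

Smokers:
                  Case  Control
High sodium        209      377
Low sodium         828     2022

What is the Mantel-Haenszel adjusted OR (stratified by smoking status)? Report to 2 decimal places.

2.01

OR_MH = Σ(aᵢdᵢ/nᵢ) / Σ(bᵢcᵢ/nᵢ), where nᵢ is the stratum total.
Stratum 1 (Non-smokers): n = 490; a·d/n = 208·169/490 = 71.7388; b·c/n = 69·44/490 = 6.1959
Stratum 2 (Smokers): n = 3436; a·d/n = 209·2022/3436 = 122.9913; b·c/n = 377·828/3436 = 90.8487
OR_MH = (71.7388 + 122.9913) / (6.1959 + 90.8487) = 194.7300 / 97.0446 = 2.00660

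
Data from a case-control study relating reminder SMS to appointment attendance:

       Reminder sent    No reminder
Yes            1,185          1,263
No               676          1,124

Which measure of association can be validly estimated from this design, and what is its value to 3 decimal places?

Reading the table with exposure as columns: a = 1185 (Reminder sent, case), b = 676 (Reminder sent, non-case), c = 1263 (No reminder, case), d = 1124.
This is a case-control study: participants were sampled on outcome status, so risks in the source population cannot be estimated directly — relative risk is not valid here. The odds ratio is the appropriate measure.
OR = (a·d)/(b·c) = (1185 × 1124) / (676 × 1263) = 1331940 / 853788 = 1.56004

1.560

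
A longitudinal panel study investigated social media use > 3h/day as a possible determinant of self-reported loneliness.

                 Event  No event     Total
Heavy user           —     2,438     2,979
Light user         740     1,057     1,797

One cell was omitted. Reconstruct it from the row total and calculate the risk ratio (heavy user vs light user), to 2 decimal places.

0.44

The missing cell is in the exposed row: 2979 − 2438 = 541.
So a = 541, b = 2438, c = 740, d = 1057.
RR = [a/(a+b)] / [c/(c+d)] = (541/2979) / (740/1797) = 0.18160/0.41180 = 0.44100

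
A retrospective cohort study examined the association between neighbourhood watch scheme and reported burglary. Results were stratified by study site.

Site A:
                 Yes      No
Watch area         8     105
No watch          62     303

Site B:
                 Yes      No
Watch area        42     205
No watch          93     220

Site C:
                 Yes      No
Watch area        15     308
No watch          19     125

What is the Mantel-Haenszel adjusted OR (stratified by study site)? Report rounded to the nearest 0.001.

0.425

OR_MH = Σ(aᵢdᵢ/nᵢ) / Σ(bᵢcᵢ/nᵢ), where nᵢ is the stratum total.
Stratum 1 (Site A): n = 478; a·d/n = 8·303/478 = 5.0711; b·c/n = 105·62/478 = 13.6192
Stratum 2 (Site B): n = 560; a·d/n = 42·220/560 = 16.5000; b·c/n = 205·93/560 = 34.0446
Stratum 3 (Site C): n = 467; a·d/n = 15·125/467 = 4.0150; b·c/n = 308·19/467 = 12.5310
OR_MH = (5.0711 + 16.5000 + 4.0150) / (13.6192 + 34.0446 + 12.5310) = 25.5861 / 60.1949 = 0.42505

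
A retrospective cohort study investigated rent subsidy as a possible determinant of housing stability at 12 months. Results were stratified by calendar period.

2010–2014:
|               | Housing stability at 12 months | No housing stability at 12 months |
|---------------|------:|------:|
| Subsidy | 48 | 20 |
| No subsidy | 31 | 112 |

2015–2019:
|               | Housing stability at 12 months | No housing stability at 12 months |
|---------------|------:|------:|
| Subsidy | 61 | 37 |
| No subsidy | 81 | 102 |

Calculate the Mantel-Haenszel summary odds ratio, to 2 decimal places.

OR_MH = Σ(aᵢdᵢ/nᵢ) / Σ(bᵢcᵢ/nᵢ), where nᵢ is the stratum total.
Stratum 1 (2010–2014): n = 211; a·d/n = 48·112/211 = 25.4787; b·c/n = 20·31/211 = 2.9384
Stratum 2 (2015–2019): n = 281; a·d/n = 61·102/281 = 22.1423; b·c/n = 37·81/281 = 10.6655
OR_MH = (25.4787 + 22.1423) / (2.9384 + 10.6655) = 47.6210 / 13.6039 = 3.50055

3.50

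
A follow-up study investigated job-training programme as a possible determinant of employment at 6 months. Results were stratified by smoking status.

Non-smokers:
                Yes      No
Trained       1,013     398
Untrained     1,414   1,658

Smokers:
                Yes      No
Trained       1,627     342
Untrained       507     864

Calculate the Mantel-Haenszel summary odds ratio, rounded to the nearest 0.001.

4.483

OR_MH = Σ(aᵢdᵢ/nᵢ) / Σ(bᵢcᵢ/nᵢ), where nᵢ is the stratum total.
Stratum 1 (Non-smokers): n = 4483; a·d/n = 1013·1658/4483 = 374.6496; b·c/n = 398·1414/4483 = 125.5347
Stratum 2 (Smokers): n = 3340; a·d/n = 1627·864/3340 = 420.8766; b·c/n = 342·507/3340 = 51.9144
OR_MH = (374.6496 + 420.8766) / (125.5347 + 51.9144) = 795.5262 / 177.4491 = 4.48312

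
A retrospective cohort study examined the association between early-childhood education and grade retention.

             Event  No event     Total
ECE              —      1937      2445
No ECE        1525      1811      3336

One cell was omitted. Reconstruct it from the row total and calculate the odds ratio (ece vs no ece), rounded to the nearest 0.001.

The missing cell is in the exposed row: 2445 − 1937 = 508.
So a = 508, b = 1937, c = 1525, d = 1811.
OR = (a·d)/(b·c) = (508 × 1811) / (1937 × 1525) = 919988 / 2953925 = 0.31145

0.311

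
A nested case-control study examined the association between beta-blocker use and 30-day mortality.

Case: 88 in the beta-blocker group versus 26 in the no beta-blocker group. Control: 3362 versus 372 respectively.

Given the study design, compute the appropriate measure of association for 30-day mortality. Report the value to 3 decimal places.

From the description: a = 88, b = 3362, c = 26, d = 372.
This is a nested case-control study: participants were sampled on outcome status, so risks in the source population cannot be estimated directly — relative risk is not valid here. The odds ratio is the appropriate measure.
OR = (a·d)/(b·c) = (88 × 372) / (3362 × 26) = 32736 / 87412 = 0.37450

0.375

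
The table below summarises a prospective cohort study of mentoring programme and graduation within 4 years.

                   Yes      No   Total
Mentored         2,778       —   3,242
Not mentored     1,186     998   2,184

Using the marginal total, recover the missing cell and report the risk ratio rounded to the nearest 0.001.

1.578

The missing cell is in the exposed row: 3242 − 2778 = 464.
So a = 2778, b = 464, c = 1186, d = 998.
RR = [a/(a+b)] / [c/(c+d)] = (2778/3242) / (1186/2184) = 0.85688/0.54304 = 1.57793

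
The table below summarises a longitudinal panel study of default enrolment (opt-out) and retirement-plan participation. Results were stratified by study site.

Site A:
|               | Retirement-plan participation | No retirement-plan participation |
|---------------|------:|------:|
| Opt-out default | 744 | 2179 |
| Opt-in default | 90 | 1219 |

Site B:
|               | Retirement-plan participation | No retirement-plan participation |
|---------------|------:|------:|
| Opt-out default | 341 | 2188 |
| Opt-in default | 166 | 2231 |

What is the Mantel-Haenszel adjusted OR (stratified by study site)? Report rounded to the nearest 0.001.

3.071

OR_MH = Σ(aᵢdᵢ/nᵢ) / Σ(bᵢcᵢ/nᵢ), where nᵢ is the stratum total.
Stratum 1 (Site A): n = 4232; a·d/n = 744·1219/4232 = 214.3043; b·c/n = 2179·90/4232 = 46.3398
Stratum 2 (Site B): n = 4926; a·d/n = 341·2231/4926 = 154.4399; b·c/n = 2188·166/4926 = 73.7328
OR_MH = (214.3043 + 154.4399) / (46.3398 + 73.7328) = 368.7443 / 120.0726 = 3.07101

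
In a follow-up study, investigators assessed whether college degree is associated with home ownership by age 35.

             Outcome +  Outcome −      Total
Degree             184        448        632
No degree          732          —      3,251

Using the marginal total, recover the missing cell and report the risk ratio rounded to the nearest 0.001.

1.293

The missing cell is in the unexposed row: 3251 − 732 = 2519.
So a = 184, b = 448, c = 732, d = 2519.
RR = [a/(a+b)] / [c/(c+d)] = (184/632) / (732/3251) = 0.29114/0.22516 = 1.29302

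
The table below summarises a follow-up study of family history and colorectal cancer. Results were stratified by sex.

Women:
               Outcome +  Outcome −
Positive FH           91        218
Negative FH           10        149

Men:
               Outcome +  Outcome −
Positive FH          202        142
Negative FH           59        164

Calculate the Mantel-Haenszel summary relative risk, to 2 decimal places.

RR_MH = Σ(aᵢ·n₀ᵢ/nᵢ) / Σ(cᵢ·n₁ᵢ/nᵢ), with n₁ᵢ = aᵢ+bᵢ (exposed), n₀ᵢ = cᵢ+dᵢ (unexposed), nᵢ = n₁ᵢ+n₀ᵢ.
Stratum 1 (Women): n₁ = 309, n₀ = 159, n = 468; a·n₀/n = 91·159/468 = 30.9167; c·n₁/n = 10·309/468 = 6.6026
Stratum 2 (Men): n₁ = 344, n₀ = 223, n = 567; a·n₀/n = 202·223/567 = 79.4462; c·n₁/n = 59·344/567 = 35.7954
RR_MH = (30.9167 + 79.4462) / (6.6026 + 35.7954) = 110.3629 / 42.3980 = 2.60302

2.60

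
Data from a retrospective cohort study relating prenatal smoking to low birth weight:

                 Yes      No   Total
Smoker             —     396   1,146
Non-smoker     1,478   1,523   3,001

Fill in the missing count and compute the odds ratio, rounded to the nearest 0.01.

The missing cell is in the exposed row: 1146 − 396 = 750.
So a = 750, b = 396, c = 1478, d = 1523.
OR = (a·d)/(b·c) = (750 × 1523) / (396 × 1478) = 1142250 / 585288 = 1.95160

1.95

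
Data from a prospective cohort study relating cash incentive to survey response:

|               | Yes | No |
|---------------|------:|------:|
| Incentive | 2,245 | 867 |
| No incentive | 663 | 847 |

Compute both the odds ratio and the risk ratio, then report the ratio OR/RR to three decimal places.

Cells: a = 2245, b = 867, c = 663, d = 847.
OR = (2245·847)/(867·663) = 1901515/574821 = 3.30801
Risk in exposed = 2245/3112 = 0.72140; risk in unexposed = 663/1510 = 0.43907; RR = 1.64301
OR/RR = 3.30801 / 1.64301 = 2.01339
The outcome is not rare, so the OR lies further from 1 than the RR.

2.013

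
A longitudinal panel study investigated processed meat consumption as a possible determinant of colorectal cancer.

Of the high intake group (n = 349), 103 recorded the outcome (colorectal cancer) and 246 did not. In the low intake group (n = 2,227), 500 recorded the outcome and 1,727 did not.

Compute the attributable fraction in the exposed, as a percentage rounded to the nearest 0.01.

23.93

From the description: a = 103, b = 246, c = 500, d = 1727.
Risk in exposed = 103/349 = 0.29513; risk in unexposed = 500/2227 = 0.22452.
RR = 0.29513/0.22452 = 1.31450
AR% = (RR − 1)/RR × 100 = (1.31450 − 1)/1.31450 × 100 = 23.9257%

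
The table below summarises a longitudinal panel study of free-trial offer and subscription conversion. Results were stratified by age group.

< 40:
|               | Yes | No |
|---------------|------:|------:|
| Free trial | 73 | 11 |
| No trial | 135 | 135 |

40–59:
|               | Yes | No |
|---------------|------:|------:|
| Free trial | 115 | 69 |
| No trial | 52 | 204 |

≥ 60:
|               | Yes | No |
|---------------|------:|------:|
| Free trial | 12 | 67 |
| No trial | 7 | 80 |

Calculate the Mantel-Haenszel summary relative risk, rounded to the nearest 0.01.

2.26

RR_MH = Σ(aᵢ·n₀ᵢ/nᵢ) / Σ(cᵢ·n₁ᵢ/nᵢ), with n₁ᵢ = aᵢ+bᵢ (exposed), n₀ᵢ = cᵢ+dᵢ (unexposed), nᵢ = n₁ᵢ+n₀ᵢ.
Stratum 1 (< 40): n₁ = 84, n₀ = 270, n = 354; a·n₀/n = 73·270/354 = 55.6780; c·n₁/n = 135·84/354 = 32.0339
Stratum 2 (40–59): n₁ = 184, n₀ = 256, n = 440; a·n₀/n = 115·256/440 = 66.9091; c·n₁/n = 52·184/440 = 21.7455
Stratum 3 (≥ 60): n₁ = 79, n₀ = 87, n = 166; a·n₀/n = 12·87/166 = 6.2892; c·n₁/n = 7·79/166 = 3.3313
RR_MH = (55.6780 + 66.9091 + 6.2892) / (32.0339 + 21.7455 + 3.3313) = 128.8762 / 57.1107 = 2.25660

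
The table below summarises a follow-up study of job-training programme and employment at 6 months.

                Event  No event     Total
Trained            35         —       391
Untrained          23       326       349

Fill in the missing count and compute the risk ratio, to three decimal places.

1.358

The missing cell is in the exposed row: 391 − 35 = 356.
So a = 35, b = 356, c = 23, d = 326.
RR = [a/(a+b)] / [c/(c+d)] = (35/391) / (23/349) = 0.08951/0.06590 = 1.35828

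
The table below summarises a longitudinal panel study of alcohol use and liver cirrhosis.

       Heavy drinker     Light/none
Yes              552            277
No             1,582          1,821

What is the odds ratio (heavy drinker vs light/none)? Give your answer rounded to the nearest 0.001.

Reading the table with exposure as columns: a = 552 (Heavy drinker, case), b = 1582 (Heavy drinker, non-case), c = 277 (Light/none, case), d = 1821.
OR = (a·d)/(b·c) = (552 × 1821) / (1582 × 277) = 1005192 / 438214 = 2.29384
The odds of liver cirrhosis are about 2.29 times as high in the heavy drinker group.

2.294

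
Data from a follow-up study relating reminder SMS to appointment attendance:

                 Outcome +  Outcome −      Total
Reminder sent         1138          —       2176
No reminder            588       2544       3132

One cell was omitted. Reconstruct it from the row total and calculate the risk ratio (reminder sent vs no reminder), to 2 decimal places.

2.79

The missing cell is in the exposed row: 2176 − 1138 = 1038.
So a = 1138, b = 1038, c = 588, d = 2544.
RR = [a/(a+b)] / [c/(c+d)] = (1138/2176) / (588/3132) = 0.52298/0.18774 = 2.78566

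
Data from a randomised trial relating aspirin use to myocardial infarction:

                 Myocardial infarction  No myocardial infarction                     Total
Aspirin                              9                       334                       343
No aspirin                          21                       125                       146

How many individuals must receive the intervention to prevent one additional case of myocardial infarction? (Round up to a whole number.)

9

Risk in treated group = 9/343 = 0.02624; risk in control = 21/146 = 0.14384.
Absolute risk reduction = 0.14384 − 0.02624 = 0.11760
NNT = 1 / ARR = 1 / 0.11760 = 8.504 → round up → 9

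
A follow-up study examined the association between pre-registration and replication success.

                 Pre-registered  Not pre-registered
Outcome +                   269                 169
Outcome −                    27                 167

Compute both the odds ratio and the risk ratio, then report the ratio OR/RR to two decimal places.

5.45

Reading the table with exposure as columns: a = 269 (Pre-registered, case), b = 27 (Pre-registered, non-case), c = 169 (Not pre-registered, case), d = 167.
OR = (269·167)/(27·169) = 44923/4563 = 9.84506
Risk in exposed = 269/296 = 0.90878; risk in unexposed = 169/336 = 0.50298; RR = 1.80681
OR/RR = 9.84506 / 1.80681 = 5.44885
The outcome is not rare, so the OR lies further from 1 than the RR.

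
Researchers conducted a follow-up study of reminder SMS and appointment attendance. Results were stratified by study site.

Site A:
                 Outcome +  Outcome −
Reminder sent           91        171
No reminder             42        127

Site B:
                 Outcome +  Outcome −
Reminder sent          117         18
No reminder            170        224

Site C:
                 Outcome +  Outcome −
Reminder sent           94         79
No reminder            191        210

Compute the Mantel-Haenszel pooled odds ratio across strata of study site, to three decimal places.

2.272

OR_MH = Σ(aᵢdᵢ/nᵢ) / Σ(bᵢcᵢ/nᵢ), where nᵢ is the stratum total.
Stratum 1 (Site A): n = 431; a·d/n = 91·127/431 = 26.8144; b·c/n = 171·42/431 = 16.6636
Stratum 2 (Site B): n = 529; a·d/n = 117·224/529 = 49.5425; b·c/n = 18·170/529 = 5.7845
Stratum 3 (Site C): n = 574; a·d/n = 94·210/574 = 34.3902; b·c/n = 79·191/574 = 26.2875
OR_MH = (26.8144 + 49.5425 + 34.3902) / (16.6636 + 5.7845 + 26.2875) = 110.7472 / 48.7355 = 2.27241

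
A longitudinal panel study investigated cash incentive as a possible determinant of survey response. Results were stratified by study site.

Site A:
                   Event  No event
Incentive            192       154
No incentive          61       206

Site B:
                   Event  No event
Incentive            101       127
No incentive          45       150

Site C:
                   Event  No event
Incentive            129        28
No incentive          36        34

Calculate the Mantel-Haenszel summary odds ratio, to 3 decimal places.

3.596

OR_MH = Σ(aᵢdᵢ/nᵢ) / Σ(bᵢcᵢ/nᵢ), where nᵢ is the stratum total.
Stratum 1 (Site A): n = 613; a·d/n = 192·206/613 = 64.5220; b·c/n = 154·61/613 = 15.3246
Stratum 2 (Site B): n = 423; a·d/n = 101·150/423 = 35.8156; b·c/n = 127·45/423 = 13.5106
Stratum 3 (Site C): n = 227; a·d/n = 129·34/227 = 19.3216; b·c/n = 28·36/227 = 4.4405
OR_MH = (64.5220 + 35.8156 + 19.3216) / (15.3246 + 13.5106 + 4.4405) = 119.6592 / 33.2758 = 3.59598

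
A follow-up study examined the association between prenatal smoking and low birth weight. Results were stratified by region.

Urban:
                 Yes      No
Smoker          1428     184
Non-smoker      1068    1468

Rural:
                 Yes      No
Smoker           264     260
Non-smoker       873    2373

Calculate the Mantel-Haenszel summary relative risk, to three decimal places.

RR_MH = Σ(aᵢ·n₀ᵢ/nᵢ) / Σ(cᵢ·n₁ᵢ/nᵢ), with n₁ᵢ = aᵢ+bᵢ (exposed), n₀ᵢ = cᵢ+dᵢ (unexposed), nᵢ = n₁ᵢ+n₀ᵢ.
Stratum 1 (Urban): n₁ = 1612, n₀ = 2536, n = 4148; a·n₀/n = 1428·2536/4148 = 873.0492; c·n₁/n = 1068·1612/4148 = 415.0473
Stratum 2 (Rural): n₁ = 524, n₀ = 3246, n = 3770; a·n₀/n = 264·3246/3770 = 227.3061; c·n₁/n = 873·524/3770 = 121.3401
RR_MH = (873.0492 + 227.3061) / (415.0473 + 121.3401) = 1100.3553 / 536.3873 = 2.05142

2.051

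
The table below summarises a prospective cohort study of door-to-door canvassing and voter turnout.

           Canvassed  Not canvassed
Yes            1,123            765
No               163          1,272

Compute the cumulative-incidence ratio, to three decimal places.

Reading the table with exposure as columns: a = 1123 (Canvassed, case), b = 163 (Canvassed, non-case), c = 765 (Not canvassed, case), d = 1272.
Risk in exposed = 1123/1286 = 0.87325; risk in unexposed = 765/2037 = 0.37555.
RR = 0.87325 / 0.37555 = 2.32524
The risk among the exposed is 2.33 times that among the unexposed.

2.325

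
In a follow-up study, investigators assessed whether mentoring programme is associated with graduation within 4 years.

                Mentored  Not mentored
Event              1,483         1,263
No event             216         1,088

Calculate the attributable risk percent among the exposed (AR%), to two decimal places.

Reading the table with exposure as columns: a = 1483 (Mentored, case), b = 216 (Mentored, non-case), c = 1263 (Not mentored, case), d = 1088.
Risk in exposed = 1483/1699 = 0.87287; risk in unexposed = 1263/2351 = 0.53722.
RR = 0.87287/0.53722 = 1.62479
AR% = (RR − 1)/RR × 100 = (1.62479 − 1)/1.62479 × 100 = 38.4536%

38.45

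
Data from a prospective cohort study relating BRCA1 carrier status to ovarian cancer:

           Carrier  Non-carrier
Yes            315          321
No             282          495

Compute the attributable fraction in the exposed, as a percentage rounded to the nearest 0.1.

25.4

Reading the table with exposure as columns: a = 315 (Carrier, case), b = 282 (Carrier, non-case), c = 321 (Non-carrier, case), d = 495.
Risk in exposed = 315/597 = 0.52764; risk in unexposed = 321/816 = 0.39338.
RR = 0.52764/0.39338 = 1.34129
AR% = (RR − 1)/RR × 100 = (1.34129 − 1)/1.34129 × 100 = 25.4447%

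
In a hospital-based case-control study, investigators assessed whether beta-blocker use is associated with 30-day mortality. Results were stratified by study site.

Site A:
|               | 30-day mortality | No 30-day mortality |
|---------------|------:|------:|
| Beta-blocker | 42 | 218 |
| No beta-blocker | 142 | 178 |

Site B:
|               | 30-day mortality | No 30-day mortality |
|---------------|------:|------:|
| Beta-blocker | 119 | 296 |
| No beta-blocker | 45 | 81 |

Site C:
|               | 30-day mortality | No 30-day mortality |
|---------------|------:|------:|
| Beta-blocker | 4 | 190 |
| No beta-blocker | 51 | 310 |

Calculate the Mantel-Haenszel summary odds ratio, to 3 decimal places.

0.345

OR_MH = Σ(aᵢdᵢ/nᵢ) / Σ(bᵢcᵢ/nᵢ), where nᵢ is the stratum total.
Stratum 1 (Site A): n = 580; a·d/n = 42·178/580 = 12.8897; b·c/n = 218·142/580 = 53.3724
Stratum 2 (Site B): n = 541; a·d/n = 119·81/541 = 17.8170; b·c/n = 296·45/541 = 24.6211
Stratum 3 (Site C): n = 555; a·d/n = 4·310/555 = 2.2342; b·c/n = 190·51/555 = 17.4595
OR_MH = (12.8897 + 17.8170 + 2.2342) / (53.3724 + 24.6211 + 17.4595) = 32.9409 / 95.4529 = 0.34510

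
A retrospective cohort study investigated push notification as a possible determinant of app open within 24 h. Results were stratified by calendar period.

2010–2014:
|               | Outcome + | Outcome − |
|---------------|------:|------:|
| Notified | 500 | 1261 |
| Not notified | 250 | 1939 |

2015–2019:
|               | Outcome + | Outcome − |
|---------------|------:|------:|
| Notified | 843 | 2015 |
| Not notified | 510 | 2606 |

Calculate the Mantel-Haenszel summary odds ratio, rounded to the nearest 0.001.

OR_MH = Σ(aᵢdᵢ/nᵢ) / Σ(bᵢcᵢ/nᵢ), where nᵢ is the stratum total.
Stratum 1 (2010–2014): n = 3950; a·d/n = 500·1939/3950 = 245.4430; b·c/n = 1261·250/3950 = 79.8101
Stratum 2 (2015–2019): n = 5974; a·d/n = 843·2606/5974 = 367.7365; b·c/n = 2015·510/5974 = 172.0204
OR_MH = (245.4430 + 367.7365) / (79.8101 + 172.0204) = 613.1796 / 251.8305 = 2.43489

2.435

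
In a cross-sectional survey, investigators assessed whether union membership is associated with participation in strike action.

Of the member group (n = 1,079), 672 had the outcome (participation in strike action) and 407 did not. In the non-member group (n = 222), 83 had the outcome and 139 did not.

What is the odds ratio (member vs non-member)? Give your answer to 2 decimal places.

From the description: a = 672, b = 407, c = 83, d = 139.
OR = (a·d)/(b·c) = (672 × 139) / (407 × 83) = 93408 / 33781 = 2.76510
The odds of participation in strike action are about 2.77 times as high in the member group.

2.77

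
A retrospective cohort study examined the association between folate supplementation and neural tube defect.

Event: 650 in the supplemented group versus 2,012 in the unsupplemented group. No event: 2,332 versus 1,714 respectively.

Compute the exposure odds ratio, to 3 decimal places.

From the description: a = 650, b = 2332, c = 2012, d = 1714.
OR = (a·d)/(b·c) = (650 × 1714) / (2332 × 2012) = 1114100 / 4691984 = 0.23745
Exposure is associated with lower odds of neural tube defect (OR = 0.24 < 1).

0.237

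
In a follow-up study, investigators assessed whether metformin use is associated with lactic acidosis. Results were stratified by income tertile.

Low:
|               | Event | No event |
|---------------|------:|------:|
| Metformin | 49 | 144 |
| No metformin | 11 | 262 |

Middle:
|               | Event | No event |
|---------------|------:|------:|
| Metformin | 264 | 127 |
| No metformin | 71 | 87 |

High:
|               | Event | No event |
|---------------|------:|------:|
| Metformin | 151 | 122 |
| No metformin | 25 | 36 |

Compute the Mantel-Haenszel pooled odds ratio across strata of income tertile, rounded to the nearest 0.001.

2.958

OR_MH = Σ(aᵢdᵢ/nᵢ) / Σ(bᵢcᵢ/nᵢ), where nᵢ is the stratum total.
Stratum 1 (Low): n = 466; a·d/n = 49·262/466 = 27.5494; b·c/n = 144·11/466 = 3.3991
Stratum 2 (Middle): n = 549; a·d/n = 264·87/549 = 41.8361; b·c/n = 127·71/549 = 16.4244
Stratum 3 (High): n = 334; a·d/n = 151·36/334 = 16.2754; b·c/n = 122·25/334 = 9.1317
OR_MH = (27.5494 + 41.8361 + 16.2754) / (3.3991 + 16.4244 + 9.1317) = 85.6609 / 28.9553 = 2.95838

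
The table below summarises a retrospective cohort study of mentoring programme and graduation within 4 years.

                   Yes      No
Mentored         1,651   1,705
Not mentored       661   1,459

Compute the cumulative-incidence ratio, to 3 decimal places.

Cells: a = 1651, b = 1705, c = 661, d = 1459.
Risk in exposed = 1651/3356 = 0.49195; risk in unexposed = 661/2120 = 0.31179.
RR = 0.49195 / 0.31179 = 1.57783
The risk among the exposed is 1.58 times that among the unexposed.

1.578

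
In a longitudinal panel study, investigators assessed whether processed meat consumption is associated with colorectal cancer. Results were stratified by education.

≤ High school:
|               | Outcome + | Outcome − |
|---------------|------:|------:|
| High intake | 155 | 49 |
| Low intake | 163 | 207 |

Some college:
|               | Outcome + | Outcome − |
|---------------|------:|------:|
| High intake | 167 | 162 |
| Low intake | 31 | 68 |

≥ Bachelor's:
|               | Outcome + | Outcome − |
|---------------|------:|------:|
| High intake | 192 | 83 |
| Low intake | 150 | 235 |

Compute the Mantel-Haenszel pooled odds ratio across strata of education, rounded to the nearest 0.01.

3.39

OR_MH = Σ(aᵢdᵢ/nᵢ) / Σ(bᵢcᵢ/nᵢ), where nᵢ is the stratum total.
Stratum 1 (≤ High school): n = 574; a·d/n = 155·207/574 = 55.8972; b·c/n = 49·163/574 = 13.9146
Stratum 2 (Some college): n = 428; a·d/n = 167·68/428 = 26.5327; b·c/n = 162·31/428 = 11.7336
Stratum 3 (≥ Bachelor's): n = 660; a·d/n = 192·235/660 = 68.3636; b·c/n = 83·150/660 = 18.8636
OR_MH = (55.8972 + 26.5327 + 68.3636) / (13.9146 + 11.7336 + 18.8636) = 150.7936 / 44.5119 = 3.38771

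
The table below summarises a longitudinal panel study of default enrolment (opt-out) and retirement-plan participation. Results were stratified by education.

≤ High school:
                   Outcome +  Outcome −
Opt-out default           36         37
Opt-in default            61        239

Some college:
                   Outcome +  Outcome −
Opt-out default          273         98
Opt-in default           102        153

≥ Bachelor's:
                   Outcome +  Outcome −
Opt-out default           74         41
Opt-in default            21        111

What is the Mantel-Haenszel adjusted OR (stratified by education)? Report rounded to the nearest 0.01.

4.82

OR_MH = Σ(aᵢdᵢ/nᵢ) / Σ(bᵢcᵢ/nᵢ), where nᵢ is the stratum total.
Stratum 1 (≤ High school): n = 373; a·d/n = 36·239/373 = 23.0670; b·c/n = 37·61/373 = 6.0509
Stratum 2 (Some college): n = 626; a·d/n = 273·153/626 = 66.7236; b·c/n = 98·102/626 = 15.9681
Stratum 3 (≥ Bachelor's): n = 247; a·d/n = 74·111/247 = 33.2551; b·c/n = 41·21/247 = 3.4858
OR_MH = (23.0670 + 66.7236 + 33.2551) / (6.0509 + 15.9681 + 3.4858) = 123.0457 / 25.5048 = 4.82441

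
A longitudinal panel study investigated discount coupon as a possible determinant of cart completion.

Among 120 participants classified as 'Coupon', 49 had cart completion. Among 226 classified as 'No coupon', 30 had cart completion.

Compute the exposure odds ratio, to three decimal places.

From the description: a = 49, b = 71, c = 30, d = 196.
OR = (a·d)/(b·c) = (49 × 196) / (71 × 30) = 9604 / 2130 = 4.50892
The odds of cart completion are about 4.51 times as high in the coupon group.

4.509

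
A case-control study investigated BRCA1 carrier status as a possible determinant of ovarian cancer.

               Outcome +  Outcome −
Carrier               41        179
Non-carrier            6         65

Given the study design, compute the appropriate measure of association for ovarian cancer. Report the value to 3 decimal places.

Cells: a = 41, b = 179, c = 6, d = 65.
This is a case-control study: participants were sampled on outcome status, so risks in the source population cannot be estimated directly — relative risk is not valid here. The odds ratio is the appropriate measure.
OR = (a·d)/(b·c) = (41 × 65) / (179 × 6) = 2665 / 1074 = 2.48138

2.481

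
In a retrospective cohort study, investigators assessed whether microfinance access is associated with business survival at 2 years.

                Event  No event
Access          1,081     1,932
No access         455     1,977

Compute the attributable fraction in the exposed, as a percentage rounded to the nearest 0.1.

47.9

Cells: a = 1081, b = 1932, c = 455, d = 1977.
Risk in exposed = 1081/3013 = 0.35878; risk in unexposed = 455/2432 = 0.18709.
RR = 0.35878/0.18709 = 1.91769
AR% = (RR − 1)/RR × 100 = (1.91769 − 1)/1.91769 × 100 = 47.8540%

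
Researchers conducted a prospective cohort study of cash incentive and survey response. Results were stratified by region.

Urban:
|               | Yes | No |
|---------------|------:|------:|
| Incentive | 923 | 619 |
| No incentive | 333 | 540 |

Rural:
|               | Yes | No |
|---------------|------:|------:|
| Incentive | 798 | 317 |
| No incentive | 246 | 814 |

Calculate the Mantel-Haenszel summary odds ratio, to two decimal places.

4.17

OR_MH = Σ(aᵢdᵢ/nᵢ) / Σ(bᵢcᵢ/nᵢ), where nᵢ is the stratum total.
Stratum 1 (Urban): n = 2415; a·d/n = 923·540/2415 = 206.3851; b·c/n = 619·333/2415 = 85.3528
Stratum 2 (Rural): n = 2175; a·d/n = 798·814/2175 = 298.6538; b·c/n = 317·246/2175 = 35.8538
OR_MH = (206.3851 + 298.6538) / (85.3528 + 35.8538) = 505.0389 / 121.2066 = 4.16676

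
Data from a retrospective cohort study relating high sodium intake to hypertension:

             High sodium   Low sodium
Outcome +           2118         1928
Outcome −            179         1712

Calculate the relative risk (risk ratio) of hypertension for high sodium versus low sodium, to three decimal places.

1.741

Reading the table with exposure as columns: a = 2118 (High sodium, case), b = 179 (High sodium, non-case), c = 1928 (Low sodium, case), d = 1712.
Risk in exposed = 2118/2297 = 0.92207; risk in unexposed = 1928/3640 = 0.52967.
RR = 0.92207 / 0.52967 = 1.74084
The risk among the exposed is 1.74 times that among the unexposed.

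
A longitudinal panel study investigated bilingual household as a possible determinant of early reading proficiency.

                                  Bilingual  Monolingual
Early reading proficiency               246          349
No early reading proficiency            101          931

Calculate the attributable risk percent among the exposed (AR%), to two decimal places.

61.54

Reading the table with exposure as columns: a = 246 (Bilingual, case), b = 101 (Bilingual, non-case), c = 349 (Monolingual, case), d = 931.
Risk in exposed = 246/347 = 0.70893; risk in unexposed = 349/1280 = 0.27266.
RR = 0.70893/0.27266 = 2.60010
AR% = (RR − 1)/RR × 100 = (2.60010 − 1)/2.60010 × 100 = 61.5400%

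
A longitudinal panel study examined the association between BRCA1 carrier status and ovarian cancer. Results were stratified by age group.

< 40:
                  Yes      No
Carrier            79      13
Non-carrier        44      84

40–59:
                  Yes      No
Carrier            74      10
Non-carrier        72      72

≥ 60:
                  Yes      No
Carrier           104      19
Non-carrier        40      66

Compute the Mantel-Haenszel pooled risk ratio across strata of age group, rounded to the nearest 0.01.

2.12

RR_MH = Σ(aᵢ·n₀ᵢ/nᵢ) / Σ(cᵢ·n₁ᵢ/nᵢ), with n₁ᵢ = aᵢ+bᵢ (exposed), n₀ᵢ = cᵢ+dᵢ (unexposed), nᵢ = n₁ᵢ+n₀ᵢ.
Stratum 1 (< 40): n₁ = 92, n₀ = 128, n = 220; a·n₀/n = 79·128/220 = 45.9636; c·n₁/n = 44·92/220 = 18.4000
Stratum 2 (40–59): n₁ = 84, n₀ = 144, n = 228; a·n₀/n = 74·144/228 = 46.7368; c·n₁/n = 72·84/228 = 26.5263
Stratum 3 (≥ 60): n₁ = 123, n₀ = 106, n = 229; a·n₀/n = 104·106/229 = 48.1397; c·n₁/n = 40·123/229 = 21.4847
RR_MH = (45.9636 + 46.7368 + 48.1397) / (18.4000 + 26.5263 + 21.4847) = 140.8402 / 66.4110 = 2.12074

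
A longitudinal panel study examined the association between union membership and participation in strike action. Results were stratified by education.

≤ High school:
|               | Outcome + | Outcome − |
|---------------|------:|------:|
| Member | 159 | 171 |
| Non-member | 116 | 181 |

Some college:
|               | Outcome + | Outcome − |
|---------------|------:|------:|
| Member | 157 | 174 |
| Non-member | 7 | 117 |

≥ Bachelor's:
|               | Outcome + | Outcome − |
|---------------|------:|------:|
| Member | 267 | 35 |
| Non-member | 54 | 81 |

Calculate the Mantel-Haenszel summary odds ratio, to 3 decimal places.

3.514

OR_MH = Σ(aᵢdᵢ/nᵢ) / Σ(bᵢcᵢ/nᵢ), where nᵢ is the stratum total.
Stratum 1 (≤ High school): n = 627; a·d/n = 159·181/627 = 45.8995; b·c/n = 171·116/627 = 31.6364
Stratum 2 (Some college): n = 455; a·d/n = 157·117/455 = 40.3714; b·c/n = 174·7/455 = 2.6769
Stratum 3 (≥ Bachelor's): n = 437; a·d/n = 267·81/437 = 49.4897; b·c/n = 35·54/437 = 4.3249
OR_MH = (45.8995 + 40.3714 + 49.4897) / (31.6364 + 2.6769 + 4.3249) = 135.7607 / 38.6382 = 3.51364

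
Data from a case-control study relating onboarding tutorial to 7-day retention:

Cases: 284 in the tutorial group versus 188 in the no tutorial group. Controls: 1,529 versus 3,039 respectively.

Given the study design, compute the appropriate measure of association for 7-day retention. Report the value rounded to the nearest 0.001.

3.003

From the description: a = 284, b = 1529, c = 188, d = 3039.
This is a case-control study: participants were sampled on outcome status, so risks in the source population cannot be estimated directly — relative risk is not valid here. The odds ratio is the appropriate measure.
OR = (a·d)/(b·c) = (284 × 3039) / (1529 × 188) = 863076 / 287452 = 3.00250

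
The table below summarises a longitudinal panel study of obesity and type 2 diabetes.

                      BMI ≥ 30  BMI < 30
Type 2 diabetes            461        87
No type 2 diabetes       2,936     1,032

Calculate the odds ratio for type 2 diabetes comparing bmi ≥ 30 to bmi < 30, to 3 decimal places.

1.863

Reading the table with exposure as columns: a = 461 (BMI ≥ 30, case), b = 2936 (BMI ≥ 30, non-case), c = 87 (BMI < 30, case), d = 1032.
OR = (a·d)/(b·c) = (461 × 1032) / (2936 × 87) = 475752 / 255432 = 1.86254
The odds of type 2 diabetes are about 1.86 times as high in the bmi ≥ 30 group.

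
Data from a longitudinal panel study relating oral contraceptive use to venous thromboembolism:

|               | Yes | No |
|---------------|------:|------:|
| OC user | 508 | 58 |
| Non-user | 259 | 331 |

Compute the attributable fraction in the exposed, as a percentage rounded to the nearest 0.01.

51.09

Cells: a = 508, b = 58, c = 259, d = 331.
Risk in exposed = 508/566 = 0.89753; risk in unexposed = 259/590 = 0.43898.
RR = 0.89753/0.43898 = 2.04456
AR% = (RR − 1)/RR × 100 = (2.04456 − 1)/2.04456 × 100 = 51.0897%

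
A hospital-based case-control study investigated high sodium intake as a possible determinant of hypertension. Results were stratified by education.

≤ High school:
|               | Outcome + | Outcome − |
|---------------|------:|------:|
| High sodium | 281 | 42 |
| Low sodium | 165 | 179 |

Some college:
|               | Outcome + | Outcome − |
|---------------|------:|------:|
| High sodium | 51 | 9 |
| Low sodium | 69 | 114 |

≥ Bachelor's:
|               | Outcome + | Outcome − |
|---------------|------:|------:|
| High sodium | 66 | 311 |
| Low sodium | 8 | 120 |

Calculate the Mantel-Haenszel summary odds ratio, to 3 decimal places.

6.436

OR_MH = Σ(aᵢdᵢ/nᵢ) / Σ(bᵢcᵢ/nᵢ), where nᵢ is the stratum total.
Stratum 1 (≤ High school): n = 667; a·d/n = 281·179/667 = 75.4108; b·c/n = 42·165/667 = 10.3898
Stratum 2 (Some college): n = 243; a·d/n = 51·114/243 = 23.9259; b·c/n = 9·69/243 = 2.5556
Stratum 3 (≥ Bachelor's): n = 505; a·d/n = 66·120/505 = 15.6832; b·c/n = 311·8/505 = 4.9267
OR_MH = (75.4108 + 23.9259 + 15.6832) / (10.3898 + 2.5556 + 4.9267) = 115.0199 / 17.8721 = 6.43573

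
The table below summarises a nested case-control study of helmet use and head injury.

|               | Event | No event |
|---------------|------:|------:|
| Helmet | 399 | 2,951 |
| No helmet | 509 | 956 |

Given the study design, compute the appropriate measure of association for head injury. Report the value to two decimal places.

Cells: a = 399, b = 2951, c = 509, d = 956.
This is a nested case-control study: participants were sampled on outcome status, so risks in the source population cannot be estimated directly — relative risk is not valid here. The odds ratio is the appropriate measure.
OR = (a·d)/(b·c) = (399 × 956) / (2951 × 509) = 381444 / 1502059 = 0.25395

0.25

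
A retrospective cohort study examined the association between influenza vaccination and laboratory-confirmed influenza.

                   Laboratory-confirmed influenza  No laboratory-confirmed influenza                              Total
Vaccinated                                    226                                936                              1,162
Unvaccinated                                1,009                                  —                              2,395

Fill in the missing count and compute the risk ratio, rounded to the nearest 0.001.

0.462

The missing cell is in the unexposed row: 2395 − 1009 = 1386.
So a = 226, b = 936, c = 1009, d = 1386.
RR = [a/(a+b)] / [c/(c+d)] = (226/1162) / (1009/2395) = 0.19449/0.42129 = 0.46165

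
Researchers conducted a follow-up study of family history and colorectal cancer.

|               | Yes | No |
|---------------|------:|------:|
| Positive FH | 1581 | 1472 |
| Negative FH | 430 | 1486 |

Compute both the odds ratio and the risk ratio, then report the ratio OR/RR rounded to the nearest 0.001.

Cells: a = 1581, b = 1472, c = 430, d = 1486.
OR = (1581·1486)/(1472·430) = 2349366/632960 = 3.71171
Risk in exposed = 1581/3053 = 0.51785; risk in unexposed = 430/1916 = 0.22443; RR = 2.30745
OR/RR = 3.71171 / 2.30745 = 1.60858
The outcome is not rare, so the OR lies further from 1 than the RR.

1.609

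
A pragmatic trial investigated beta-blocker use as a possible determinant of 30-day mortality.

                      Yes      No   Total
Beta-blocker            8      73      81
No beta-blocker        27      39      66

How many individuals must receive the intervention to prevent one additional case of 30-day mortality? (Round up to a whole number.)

4

Risk in treated group = 8/81 = 0.09877; risk in control = 27/66 = 0.40909.
Absolute risk reduction = 0.40909 − 0.09877 = 0.31033
NNT = 1 / ARR = 1 / 0.31033 = 3.222 → round up → 4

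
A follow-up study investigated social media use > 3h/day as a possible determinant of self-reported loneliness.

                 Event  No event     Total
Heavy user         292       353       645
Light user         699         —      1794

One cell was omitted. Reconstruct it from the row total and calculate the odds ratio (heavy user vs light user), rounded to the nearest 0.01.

1.30

The missing cell is in the unexposed row: 1794 − 699 = 1095.
So a = 292, b = 353, c = 699, d = 1095.
OR = (a·d)/(b·c) = (292 × 1095) / (353 × 699) = 319740 / 246747 = 1.29582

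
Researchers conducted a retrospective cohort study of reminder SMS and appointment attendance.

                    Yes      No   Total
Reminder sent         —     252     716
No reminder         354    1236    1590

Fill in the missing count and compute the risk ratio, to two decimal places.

The missing cell is in the exposed row: 716 − 252 = 464.
So a = 464, b = 252, c = 354, d = 1236.
RR = [a/(a+b)] / [c/(c+d)] = (464/716) / (354/1590) = 0.64804/0.22264 = 2.91071

2.91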